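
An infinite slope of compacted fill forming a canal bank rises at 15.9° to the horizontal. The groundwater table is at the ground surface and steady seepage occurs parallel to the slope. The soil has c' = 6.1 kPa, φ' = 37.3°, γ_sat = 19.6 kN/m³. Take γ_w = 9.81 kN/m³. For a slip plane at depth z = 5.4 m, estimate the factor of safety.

With seepage parallel to the slope and the water table at the surface, the effective normal stress on the slip plane uses the buoyant unit weight γ' = γ_sat − γ_w while the driving shear stress uses γ_sat:
FS = [c' + γ' z cos²β tanφ'] / [γ_sat z sinβ cosβ]
γ' = 19.6 − 9.81 = 9.79 kN/m³
Numerator = 6.1 + 9.79·5.4·cos²15.9°·tan37.3° = 6.1 + 9.79·5.4·0.9249·0.7618 = 43.350 kPa
Denominator = 19.6·5.4·sin15.9°·cos15.9° = 19.6·5.4·0.2740·0.9617 = 27.887 kPa
FS = 43.350 / 27.887 = 1.555

FS = 1.55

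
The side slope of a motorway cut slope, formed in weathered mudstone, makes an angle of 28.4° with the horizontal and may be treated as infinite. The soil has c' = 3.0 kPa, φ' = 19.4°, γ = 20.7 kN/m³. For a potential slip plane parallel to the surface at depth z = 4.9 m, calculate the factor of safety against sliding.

FS = 0.72

For an infinite slope with a slip plane parallel to the surface (no pore pressure): FS = [c' + γz cos²β tanφ'] / [γz sinβ cosβ].
γz = 20.7·4.9 = 101.43 kN/m²
Numerator = 3.0 + 101.43·cos²28.4°·tan19.4° = 3.0 + 101.43·0.7738·0.3522 = 30.639 kPa
Denominator = 101.43·sin28.4°·cos28.4° = 101.43·0.4756·0.8796 = 42.437 kPa
FS = 30.639 / 42.437 = 0.722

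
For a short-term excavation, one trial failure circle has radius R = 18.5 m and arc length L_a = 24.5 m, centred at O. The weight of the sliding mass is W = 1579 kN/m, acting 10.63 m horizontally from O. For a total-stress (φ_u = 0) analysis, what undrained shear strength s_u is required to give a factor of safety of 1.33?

s_u = 49.3 kPa

FS = s_u·L_a·R / (W·d), so s_u = FS·W·d / (L_a·R).
s_u = 1.33·1579·10.63 / (24.50·18.5) = 22323.7 / 453.25 = 49.25 kPa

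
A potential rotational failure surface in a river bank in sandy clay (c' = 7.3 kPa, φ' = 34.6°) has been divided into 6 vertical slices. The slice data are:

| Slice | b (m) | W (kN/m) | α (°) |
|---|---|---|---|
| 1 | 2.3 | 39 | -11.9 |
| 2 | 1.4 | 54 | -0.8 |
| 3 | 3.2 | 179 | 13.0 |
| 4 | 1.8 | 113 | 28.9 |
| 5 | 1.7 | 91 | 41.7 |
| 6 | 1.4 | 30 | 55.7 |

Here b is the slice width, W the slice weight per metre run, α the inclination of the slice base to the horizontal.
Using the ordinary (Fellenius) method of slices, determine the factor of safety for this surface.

Ordinary method of slices: FS = Σ[c'·Δl_i + (W_i cosα_i)·tanφ'] / Σ W_i sinα_i, with Δl_i = b_i / cosα_i.
Slice 1: Δl = 2.3/cos(-11.9°) = 2.351 m; N'_1 = 39·cos(-11.9°) = 38.2; c'Δl = 17.16; W sinα = -8.0
Slice 2: Δl = 1.4/cos(-0.8°) = 1.400 m; N'_2 = 54·cos(-0.8°) = 54.0; c'Δl = 10.22; W sinα = -0.8
Slice 3: Δl = 3.2/cos13.0° = 3.284 m; N'_3 = 179·cos13.0° = 174.4; c'Δl = 23.97; W sinα = 40.3
Slice 4: Δl = 1.8/cos28.9° = 2.056 m; N'_4 = 113·cos28.9° = 98.9; c'Δl = 15.01; W sinα = 54.6
Slice 5: Δl = 1.7/cos41.7° = 2.277 m; N'_5 = 91·cos41.7° = 67.9; c'Δl = 16.62; W sinα = 60.5
Slice 6: Δl = 1.4/cos55.7° = 2.484 m; N'_6 = 30·cos55.7° = 16.9; c'Δl = 18.14; W sinα = 24.8
Σc'Δl = 101.1 kN/m; ΣN' = 450.3 kN/m; ΣW sinα = 171.4 kN/m
Resisting = 101.1 + 450.3·tan34.6° = 101.1 + 310.7 = 411.8 kN/m
FS = 411.8 / 171.4 = 2.403

FS = 2.40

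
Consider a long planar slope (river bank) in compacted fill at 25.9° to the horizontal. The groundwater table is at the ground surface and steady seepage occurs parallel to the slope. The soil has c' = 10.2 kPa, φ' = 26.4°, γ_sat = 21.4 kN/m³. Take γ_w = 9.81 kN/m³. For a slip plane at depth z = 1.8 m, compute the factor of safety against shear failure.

FS = 1.23

With seepage parallel to the slope and the water table at the surface, the effective normal stress on the slip plane uses the buoyant unit weight γ' = γ_sat − γ_w while the driving shear stress uses γ_sat:
FS = [c' + γ' z cos²β tanφ'] / [γ_sat z sinβ cosβ]
γ' = 21.4 − 9.81 = 11.59 kN/m³
Numerator = 10.2 + 11.59·1.8·cos²25.9°·tan26.4° = 10.2 + 11.59·1.8·0.8092·0.4964 = 18.580 kPa
Denominator = 21.4·1.8·sin25.9°·cos25.9° = 21.4·1.8·0.4368·0.8996 = 15.136 kPa
FS = 18.580 / 15.136 = 1.228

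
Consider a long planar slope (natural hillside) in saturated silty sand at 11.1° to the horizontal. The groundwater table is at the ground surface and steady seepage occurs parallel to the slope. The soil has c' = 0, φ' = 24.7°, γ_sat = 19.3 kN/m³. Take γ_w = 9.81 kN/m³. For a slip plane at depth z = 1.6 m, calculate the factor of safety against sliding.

With seepage parallel to the slope and the water table at the surface, the effective normal stress on the slip plane uses the buoyant unit weight γ' = γ_sat − γ_w while the driving shear stress uses γ_sat:
FS = [c' + γ' z cos²β tanφ'] / [γ_sat z sinβ cosβ]
(For c' = 0 this reduces to FS = (γ'/γ_sat)·tanφ'/tanβ.)
γ' = 19.3 − 9.81 = 9.49 kN/m³
Numerator = 0.0 + 9.49·1.6·cos²11.1°·tan24.7° = 0.0 + 9.49·1.6·0.9629·0.4599 = 6.725 kPa
Denominator = 19.3·1.6·sin11.1°·cos11.1° = 19.3·1.6·0.1925·0.9813 = 5.834 kPa
FS = 6.725 / 5.834 = 1.153

FS = 1.15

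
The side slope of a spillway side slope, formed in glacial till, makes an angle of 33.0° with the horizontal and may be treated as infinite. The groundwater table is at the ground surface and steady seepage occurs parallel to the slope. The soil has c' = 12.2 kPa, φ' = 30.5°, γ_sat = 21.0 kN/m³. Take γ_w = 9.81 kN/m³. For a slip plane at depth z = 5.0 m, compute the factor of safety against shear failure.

With seepage parallel to the slope and the water table at the surface, the effective normal stress on the slip plane uses the buoyant unit weight γ' = γ_sat − γ_w while the driving shear stress uses γ_sat:
FS = [c' + γ' z cos²β tanφ'] / [γ_sat z sinβ cosβ]
γ' = 21.0 − 9.81 = 11.19 kN/m³
Numerator = 12.2 + 11.19·5.0·cos²33.0°·tan30.5° = 12.2 + 11.19·5.0·0.7034·0.5890 = 35.381 kPa
Denominator = 21.0·5.0·sin33.0°·cos33.0° = 21.0·5.0·0.5446·0.8387 = 47.961 kPa
FS = 35.381 / 47.961 = 0.738

FS = 0.74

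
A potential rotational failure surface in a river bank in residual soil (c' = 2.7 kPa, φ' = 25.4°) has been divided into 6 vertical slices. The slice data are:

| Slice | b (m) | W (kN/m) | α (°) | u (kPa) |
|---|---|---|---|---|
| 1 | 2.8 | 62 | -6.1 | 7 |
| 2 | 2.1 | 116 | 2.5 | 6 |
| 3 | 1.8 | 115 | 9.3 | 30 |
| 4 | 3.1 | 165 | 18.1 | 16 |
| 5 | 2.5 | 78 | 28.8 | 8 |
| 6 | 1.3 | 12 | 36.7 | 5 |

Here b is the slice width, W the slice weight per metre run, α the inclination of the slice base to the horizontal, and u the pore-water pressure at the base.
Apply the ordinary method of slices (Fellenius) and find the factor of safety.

FS = 1.84

Ordinary method of slices: FS = Σ[c'·Δl_i + (W_i cosα_i − u_i·Δl_i)·tanφ'] / Σ W_i sinα_i, with Δl_i = b_i / cosα_i.
Slice 1: Δl = 2.8/cos(-6.1°) = 2.816 m; N'_1 = 62·cos(-6.1°) − 7·2.816 = 41.9; c'Δl = 7.60; W sinα = -6.6
Slice 2: Δl = 2.1/cos2.5° = 2.102 m; N'_2 = 116·cos2.5° − 6·2.102 = 103.3; c'Δl = 5.68; W sinα = 5.1
Slice 3: Δl = 1.8/cos9.3° = 1.824 m; N'_3 = 115·cos9.3° − 30·1.824 = 58.8; c'Δl = 4.92; W sinα = 18.6
Slice 4: Δl = 3.1/cos18.1° = 3.261 m; N'_4 = 165·cos18.1° − 16·3.261 = 104.7; c'Δl = 8.81; W sinα = 51.3
Slice 5: Δl = 2.5/cos28.8° = 2.853 m; N'_5 = 78·cos28.8° − 8·2.853 = 45.5; c'Δl = 7.70; W sinα = 37.6
Slice 6: Δl = 1.3/cos36.7° = 1.621 m; N'_6 = 12·cos36.7° − 5·1.621 = 1.5; c'Δl = 4.38; W sinα = 7.2
Σc'Δl = 39.1 kN/m; ΣN' = 355.7 kN/m; ΣW sinα = 113.1 kN/m
Resisting = 39.1 + 355.7·tan25.4° = 39.1 + 168.9 = 208.0 kN/m
FS = 208.0 / 113.1 = 1.839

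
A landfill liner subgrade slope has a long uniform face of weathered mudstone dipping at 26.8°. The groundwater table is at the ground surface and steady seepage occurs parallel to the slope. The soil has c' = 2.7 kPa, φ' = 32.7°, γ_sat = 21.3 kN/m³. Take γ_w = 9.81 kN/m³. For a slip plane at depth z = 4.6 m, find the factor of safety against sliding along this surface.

FS = 0.75

With seepage parallel to the slope and the water table at the surface, the effective normal stress on the slip plane uses the buoyant unit weight γ' = γ_sat − γ_w while the driving shear stress uses γ_sat:
FS = [c' + γ' z cos²β tanφ'] / [γ_sat z sinβ cosβ]
γ' = 21.3 − 9.81 = 11.49 kN/m³
Numerator = 2.7 + 11.49·4.6·cos²26.8°·tan32.7° = 2.7 + 11.49·4.6·0.7967·0.6420 = 29.734 kPa
Denominator = 21.3·4.6·sin26.8°·cos26.8° = 21.3·4.6·0.4509·0.8926 = 39.432 kPa
FS = 29.734 / 39.432 = 0.754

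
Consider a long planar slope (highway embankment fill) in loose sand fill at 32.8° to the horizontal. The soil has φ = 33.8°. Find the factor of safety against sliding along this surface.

For a dry cohesionless infinite slope the factor of safety is FS = tanφ / tanβ.
FS = tan33.8° / tan32.8° = 0.6694 / 0.6445 = 1.039

FS = 1.04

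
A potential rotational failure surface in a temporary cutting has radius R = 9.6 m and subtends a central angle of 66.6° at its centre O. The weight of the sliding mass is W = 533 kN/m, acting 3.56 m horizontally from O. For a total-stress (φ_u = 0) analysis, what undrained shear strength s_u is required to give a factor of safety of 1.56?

s_u = 27.6 kPa

FS = s_u·L_a·R / (W·d), so s_u = FS·W·d / (L_a·R).
Arc length L_a = R·θ = 9.6·(66.6°·π/180) = 9.6·1.1624 = 11.16 m
s_u = 1.56·533·3.56 / (11.16·9.6) = 2960.1 / 107.13 = 27.63 kPa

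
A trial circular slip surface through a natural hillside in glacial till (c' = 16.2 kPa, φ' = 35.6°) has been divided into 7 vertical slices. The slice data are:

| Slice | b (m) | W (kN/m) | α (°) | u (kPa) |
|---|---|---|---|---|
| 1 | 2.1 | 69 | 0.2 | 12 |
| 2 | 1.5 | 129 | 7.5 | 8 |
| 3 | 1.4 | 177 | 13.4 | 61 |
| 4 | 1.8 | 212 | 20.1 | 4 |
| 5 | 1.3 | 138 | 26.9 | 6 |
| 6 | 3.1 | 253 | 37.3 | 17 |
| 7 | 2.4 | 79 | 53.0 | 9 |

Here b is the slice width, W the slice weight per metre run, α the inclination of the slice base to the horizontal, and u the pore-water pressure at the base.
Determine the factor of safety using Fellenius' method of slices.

FS = 1.86

Ordinary method of slices: FS = Σ[c'·Δl_i + (W_i cosα_i − u_i·Δl_i)·tanφ'] / Σ W_i sinα_i, with Δl_i = b_i / cosα_i.
Slice 1: Δl = 2.1/cos0.2° = 2.100 m; N'_1 = 69·cos0.2° − 12·2.100 = 43.8; c'Δl = 34.02; W sinα = 0.2
Slice 2: Δl = 1.5/cos7.5° = 1.513 m; N'_2 = 129·cos7.5° − 8·1.513 = 115.8; c'Δl = 24.51; W sinα = 16.8
Slice 3: Δl = 1.4/cos13.4° = 1.439 m; N'_3 = 177·cos13.4° − 61·1.439 = 84.4; c'Δl = 23.31; W sinα = 41.0
Slice 4: Δl = 1.8/cos20.1° = 1.917 m; N'_4 = 212·cos20.1° − 4·1.917 = 191.4; c'Δl = 31.05; W sinα = 72.9
Slice 5: Δl = 1.3/cos26.9° = 1.458 m; N'_5 = 138·cos26.9° − 6·1.458 = 114.3; c'Δl = 23.62; W sinα = 62.4
Slice 6: Δl = 3.1/cos37.3° = 3.897 m; N'_6 = 253·cos37.3° − 17·3.897 = 135.0; c'Δl = 63.13; W sinα = 153.3
Slice 7: Δl = 2.4/cos53.0° = 3.988 m; N'_7 = 79·cos53.0° − 9·3.988 = 11.7; c'Δl = 64.60; W sinα = 63.1
Σc'Δl = 264.2 kN/m; ΣN' = 696.4 kN/m; ΣW sinα = 409.8 kN/m
Resisting = 264.2 + 696.4·tan35.6° = 264.2 + 498.6 = 762.8 kN/m
FS = 762.8 / 409.8 = 1.861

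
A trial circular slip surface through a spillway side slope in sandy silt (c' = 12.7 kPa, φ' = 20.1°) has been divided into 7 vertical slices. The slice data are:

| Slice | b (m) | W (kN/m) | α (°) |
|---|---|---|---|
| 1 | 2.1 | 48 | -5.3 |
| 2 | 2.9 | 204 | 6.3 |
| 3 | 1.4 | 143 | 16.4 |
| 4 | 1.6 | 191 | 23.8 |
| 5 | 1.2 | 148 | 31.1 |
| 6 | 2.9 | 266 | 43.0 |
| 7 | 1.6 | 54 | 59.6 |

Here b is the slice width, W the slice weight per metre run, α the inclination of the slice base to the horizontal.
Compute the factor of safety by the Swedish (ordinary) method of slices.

Ordinary method of slices: FS = Σ[c'·Δl_i + (W_i cosα_i)·tanφ'] / Σ W_i sinα_i, with Δl_i = b_i / cosα_i.
Slice 1: Δl = 2.1/cos(-5.3°) = 2.109 m; N'_1 = 48·cos(-5.3°) = 47.8; c'Δl = 26.78; W sinα = -4.4
Slice 2: Δl = 2.9/cos6.3° = 2.918 m; N'_2 = 204·cos6.3° = 202.8; c'Δl = 37.05; W sinα = 22.4
Slice 3: Δl = 1.4/cos16.4° = 1.459 m; N'_3 = 143·cos16.4° = 137.2; c'Δl = 18.53; W sinα = 40.4
Slice 4: Δl = 1.6/cos23.8° = 1.749 m; N'_4 = 191·cos23.8° = 174.8; c'Δl = 22.21; W sinα = 77.1
Slice 5: Δl = 1.2/cos31.1° = 1.401 m; N'_5 = 148·cos31.1° = 126.7; c'Δl = 17.80; W sinα = 76.4
Slice 6: Δl = 2.9/cos43.0° = 3.965 m; N'_6 = 266·cos43.0° = 194.5; c'Δl = 50.36; W sinα = 181.4
Slice 7: Δl = 1.6/cos59.6° = 3.162 m; N'_7 = 54·cos59.6° = 27.3; c'Δl = 40.16; W sinα = 46.6
Σc'Δl = 212.9 kN/m; ΣN' = 911.1 kN/m; ΣW sinα = 439.8 kN/m
Resisting = 212.9 + 911.1·tan20.1° = 212.9 + 333.4 = 546.3 kN/m
FS = 546.3 / 439.8 = 1.242

FS = 1.24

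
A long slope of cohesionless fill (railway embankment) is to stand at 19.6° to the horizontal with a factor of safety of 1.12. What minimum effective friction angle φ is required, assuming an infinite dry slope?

φ = 21.7°

FS = tanφ/tanβ ⇒ tanφ = FS · tanβ = 1.12 · tan19.6° = 0.3988
φ = arctan(0.3988) = 21.74°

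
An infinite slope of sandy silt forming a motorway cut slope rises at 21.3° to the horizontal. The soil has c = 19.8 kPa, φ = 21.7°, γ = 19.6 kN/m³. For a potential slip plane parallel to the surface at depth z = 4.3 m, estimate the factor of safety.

FS = 1.71

For an infinite slope with a slip plane parallel to the surface (no pore pressure): FS = [c + γz cos²β tanφ] / [γz sinβ cosβ].
γz = 19.6·4.3 = 84.28 kN/m²
Numerator = 19.8 + 84.28·cos²21.3°·tan21.7° = 19.8 + 84.28·0.8680·0.3979 = 48.914 kPa
Denominator = 84.28·sin21.3°·cos21.3° = 84.28·0.3633·0.9317 = 28.524 kPa
FS = 48.914 / 28.524 = 1.715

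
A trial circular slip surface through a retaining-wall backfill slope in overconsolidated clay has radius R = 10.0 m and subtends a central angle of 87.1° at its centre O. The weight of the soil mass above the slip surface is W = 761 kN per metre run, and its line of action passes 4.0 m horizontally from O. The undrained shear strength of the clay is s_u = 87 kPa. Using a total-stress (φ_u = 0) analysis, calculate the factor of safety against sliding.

FS = 4.34

Taking moments about the centre O, the resisting moment is provided by the undrained shear strength acting along the arc:
Arc length L_a = R·θ = 10.0·(87.1°·π/180) = 10.0·1.5202 = 15.20 m
M_R = s_u·L_a·R = 87·15.20·10.0 = 13225.6 kN·m/m
M_D = W·d = 761·4.0 = 3044.0 kN·m/m
FS = M_R / M_D = 13225.6 / 3044.0 = 4.345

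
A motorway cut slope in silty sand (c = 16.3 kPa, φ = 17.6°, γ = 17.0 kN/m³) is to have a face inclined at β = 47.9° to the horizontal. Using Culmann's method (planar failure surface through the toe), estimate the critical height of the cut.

Culmann's analysis gives the critical failure plane at α_cr = (β + φ)/2 = (47.9 + 17.6)/2 = 32.8°, and the critical height
H_c = (4c/γ) · sinβ cosφ / [1 − cos(β − φ)]
    = (4·16.3/17.0) · sin47.9°·cos17.6° / [1 − cos(30.3°)]
    = 3.835 · 0.7420·0.9532 / [1 − 0.8634]
    = 3.835 · 0.7072 / 0.1366
    = 19.86 m

H_c = 19.86 m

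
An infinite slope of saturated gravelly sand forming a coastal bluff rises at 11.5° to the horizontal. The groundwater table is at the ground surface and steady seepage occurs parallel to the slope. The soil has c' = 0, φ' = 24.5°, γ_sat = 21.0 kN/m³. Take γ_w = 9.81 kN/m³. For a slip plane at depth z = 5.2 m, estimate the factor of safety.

With seepage parallel to the slope and the water table at the surface, the effective normal stress on the slip plane uses the buoyant unit weight γ' = γ_sat − γ_w while the driving shear stress uses γ_sat:
FS = [c' + γ' z cos²β tanφ'] / [γ_sat z sinβ cosβ]
(For c' = 0 this reduces to FS = (γ'/γ_sat)·tanφ'/tanβ.)
γ' = 21.0 − 9.81 = 11.19 kN/m³
Numerator = 0.0 + 11.19·5.2·cos²11.5°·tan24.5° = 0.0 + 11.19·5.2·0.9603·0.4557 = 25.464 kPa
Denominator = 21.0·5.2·sin11.5°·cos11.5° = 21.0·5.2·0.1994·0.9799 = 21.334 kPa
FS = 25.464 / 21.334 = 1.194

FS = 1.19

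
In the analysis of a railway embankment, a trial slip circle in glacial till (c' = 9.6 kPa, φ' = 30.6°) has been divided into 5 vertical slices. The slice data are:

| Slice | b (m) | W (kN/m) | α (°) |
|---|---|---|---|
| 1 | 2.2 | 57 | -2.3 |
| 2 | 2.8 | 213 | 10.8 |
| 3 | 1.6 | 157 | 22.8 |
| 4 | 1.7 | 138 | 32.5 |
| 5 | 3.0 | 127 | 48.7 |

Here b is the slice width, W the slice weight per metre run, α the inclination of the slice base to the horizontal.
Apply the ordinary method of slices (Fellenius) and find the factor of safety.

FS = 1.83

Ordinary method of slices: FS = Σ[c'·Δl_i + (W_i cosα_i)·tanφ'] / Σ W_i sinα_i, with Δl_i = b_i / cosα_i.
Slice 1: Δl = 2.2/cos(-2.3°) = 2.202 m; N'_1 = 57·cos(-2.3°) = 57.0; c'Δl = 21.14; W sinα = -2.3
Slice 2: Δl = 2.8/cos10.8° = 2.850 m; N'_2 = 213·cos10.8° = 209.2; c'Δl = 27.36; W sinα = 39.9
Slice 3: Δl = 1.6/cos22.8° = 1.736 m; N'_3 = 157·cos22.8° = 144.7; c'Δl = 16.66; W sinα = 60.8
Slice 4: Δl = 1.7/cos32.5° = 2.016 m; N'_4 = 138·cos32.5° = 116.4; c'Δl = 19.35; W sinα = 74.1
Slice 5: Δl = 3.0/cos48.7° = 4.545 m; N'_5 = 127·cos48.7° = 83.8; c'Δl = 43.64; W sinα = 95.4
Σc'Δl = 128.2 kN/m; ΣN' = 611.1 kN/m; ΣW sinα = 268.0 kN/m
Resisting = 128.2 + 611.1·tan30.6° = 128.2 + 361.4 = 489.6 kN/m
FS = 489.6 / 268.0 = 1.827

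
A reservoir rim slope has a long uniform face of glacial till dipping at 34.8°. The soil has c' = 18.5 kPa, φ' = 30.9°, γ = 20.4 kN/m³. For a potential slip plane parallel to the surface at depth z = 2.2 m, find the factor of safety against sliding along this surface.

For an infinite slope with a slip plane parallel to the surface (no pore pressure): FS = [c' + γz cos²β tanφ'] / [γz sinβ cosβ].
γz = 20.4·2.2 = 44.88 kN/m²
Numerator = 18.5 + 44.88·cos²34.8°·tan30.9° = 18.5 + 44.88·0.6743·0.5985 = 36.611 kPa
Denominator = 44.88·sin34.8°·cos34.8° = 44.88·0.5707·0.8211 = 21.033 kPa
FS = 36.611 / 21.033 = 1.741

FS = 1.74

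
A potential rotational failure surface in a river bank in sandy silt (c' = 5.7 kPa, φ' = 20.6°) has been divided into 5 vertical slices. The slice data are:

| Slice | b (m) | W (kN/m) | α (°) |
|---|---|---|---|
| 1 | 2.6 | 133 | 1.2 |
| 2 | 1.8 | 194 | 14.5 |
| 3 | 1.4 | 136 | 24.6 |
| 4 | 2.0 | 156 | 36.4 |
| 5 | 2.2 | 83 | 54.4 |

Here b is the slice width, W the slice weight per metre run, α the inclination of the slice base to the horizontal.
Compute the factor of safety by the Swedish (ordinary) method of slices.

FS = 1.13

Ordinary method of slices: FS = Σ[c'·Δl_i + (W_i cosα_i)·tanφ'] / Σ W_i sinα_i, with Δl_i = b_i / cosα_i.
Slice 1: Δl = 2.6/cos1.2° = 2.601 m; N'_1 = 133·cos1.2° = 133.0; c'Δl = 14.82; W sinα = 2.8
Slice 2: Δl = 1.8/cos14.5° = 1.859 m; N'_2 = 194·cos14.5° = 187.8; c'Δl = 10.60; W sinα = 48.6
Slice 3: Δl = 1.4/cos24.6° = 1.540 m; N'_3 = 136·cos24.6° = 123.7; c'Δl = 8.78; W sinα = 56.6
Slice 4: Δl = 2.0/cos36.4° = 2.485 m; N'_4 = 156·cos36.4° = 125.6; c'Δl = 14.16; W sinα = 92.6
Slice 5: Δl = 2.2/cos54.4° = 3.779 m; N'_5 = 83·cos54.4° = 48.3; c'Δl = 21.54; W sinα = 67.5
Σc'Δl = 69.9 kN/m; ΣN' = 618.3 kN/m; ΣW sinα = 268.0 kN/m
Resisting = 69.9 + 618.3·tan20.6° = 69.9 + 232.4 = 302.3 kN/m
FS = 302.3 / 268.0 = 1.128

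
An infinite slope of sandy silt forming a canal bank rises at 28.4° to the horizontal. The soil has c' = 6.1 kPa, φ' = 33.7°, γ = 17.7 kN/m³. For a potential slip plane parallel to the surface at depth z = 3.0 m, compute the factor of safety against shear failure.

For an infinite slope with a slip plane parallel to the surface (no pore pressure): FS = [c' + γz cos²β tanφ'] / [γz sinβ cosβ].
γz = 17.7·3.0 = 53.10 kN/m²
Numerator = 6.1 + 53.10·cos²28.4°·tan33.7° = 6.1 + 53.10·0.7738·0.6669 = 33.502 kPa
Denominator = 53.10·sin28.4°·cos28.4° = 53.10·0.4756·0.8796 = 22.216 kPa
FS = 33.502 / 22.216 = 1.508

FS = 1.51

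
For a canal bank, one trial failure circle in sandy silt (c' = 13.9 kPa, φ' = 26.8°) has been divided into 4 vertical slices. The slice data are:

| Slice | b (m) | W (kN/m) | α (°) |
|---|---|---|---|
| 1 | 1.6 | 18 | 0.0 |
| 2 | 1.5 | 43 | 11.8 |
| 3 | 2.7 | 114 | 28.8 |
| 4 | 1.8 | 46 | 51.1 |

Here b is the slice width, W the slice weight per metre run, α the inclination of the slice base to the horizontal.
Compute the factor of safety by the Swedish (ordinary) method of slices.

FS = 2.23

Ordinary method of slices: FS = Σ[c'·Δl_i + (W_i cosα_i)·tanφ'] / Σ W_i sinα_i, with Δl_i = b_i / cosα_i.
Slice 1: Δl = 1.6/cos0.0° = 1.600 m; N'_1 = 18·cos0.0° = 18.0; c'Δl = 22.24; W sinα = 0.0
Slice 2: Δl = 1.5/cos11.8° = 1.532 m; N'_2 = 43·cos11.8° = 42.1; c'Δl = 21.30; W sinα = 8.8
Slice 3: Δl = 2.7/cos28.8° = 3.081 m; N'_3 = 114·cos28.8° = 99.9; c'Δl = 42.83; W sinα = 54.9
Slice 4: Δl = 1.8/cos51.1° = 2.866 m; N'_4 = 46·cos51.1° = 28.9; c'Δl = 39.84; W sinα = 35.8
Σc'Δl = 126.2 kN/m; ΣN' = 188.9 kN/m; ΣW sinα = 99.5 kN/m
Resisting = 126.2 + 188.9·tan26.8° = 126.2 + 95.4 = 221.6 kN/m
FS = 221.6 / 99.5 = 2.227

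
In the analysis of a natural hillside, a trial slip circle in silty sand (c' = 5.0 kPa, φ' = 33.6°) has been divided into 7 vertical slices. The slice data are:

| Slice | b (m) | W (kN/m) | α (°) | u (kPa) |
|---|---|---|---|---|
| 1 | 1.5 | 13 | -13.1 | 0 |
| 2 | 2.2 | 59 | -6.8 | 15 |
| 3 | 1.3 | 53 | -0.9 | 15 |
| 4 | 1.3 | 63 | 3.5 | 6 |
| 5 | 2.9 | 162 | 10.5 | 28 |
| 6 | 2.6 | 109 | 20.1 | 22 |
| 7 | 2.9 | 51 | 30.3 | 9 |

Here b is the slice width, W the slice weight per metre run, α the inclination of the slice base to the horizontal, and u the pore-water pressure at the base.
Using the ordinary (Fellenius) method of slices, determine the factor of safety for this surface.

Ordinary method of slices: FS = Σ[c'·Δl_i + (W_i cosα_i − u_i·Δl_i)·tanφ'] / Σ W_i sinα_i, with Δl_i = b_i / cosα_i.
Slice 1: Δl = 1.5/cos(-13.1°) = 1.540 m; N'_1 = 13·cos(-13.1°) − 0·1.540 = 12.7; c'Δl = 7.70; W sinα = -2.9
Slice 2: Δl = 2.2/cos(-6.8°) = 2.216 m; N'_2 = 59·cos(-6.8°) − 15·2.216 = 25.4; c'Δl = 11.08; W sinα = -7.0
Slice 3: Δl = 1.3/cos(-0.9°) = 1.300 m; N'_3 = 53·cos(-0.9°) − 15·1.300 = 33.5; c'Δl = 6.50; W sinα = -0.8
Slice 4: Δl = 1.3/cos3.5° = 1.302 m; N'_4 = 63·cos3.5° − 6·1.302 = 55.1; c'Δl = 6.51; W sinα = 3.8
Slice 5: Δl = 2.9/cos10.5° = 2.949 m; N'_5 = 162·cos10.5° − 28·2.949 = 76.7; c'Δl = 14.75; W sinα = 29.5
Slice 6: Δl = 2.6/cos20.1° = 2.769 m; N'_6 = 109·cos20.1° − 22·2.769 = 41.5; c'Δl = 13.84; W sinα = 37.5
Slice 7: Δl = 2.9/cos30.3° = 3.359 m; N'_7 = 51·cos30.3° − 9·3.359 = 13.8; c'Δl = 16.79; W sinα = 25.7
Σc'Δl = 77.2 kN/m; ΣN' = 258.5 kN/m; ΣW sinα = 85.8 kN/m
Resisting = 77.2 + 258.5·tan33.6° = 77.2 + 171.8 = 248.9 kN/m
FS = 248.9 / 85.8 = 2.902

FS = 2.90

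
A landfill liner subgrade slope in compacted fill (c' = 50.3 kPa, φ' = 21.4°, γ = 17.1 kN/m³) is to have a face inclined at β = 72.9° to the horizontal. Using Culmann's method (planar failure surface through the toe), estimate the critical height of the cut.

Culmann's analysis gives the critical failure plane at α_cr = (β + φ')/2 = (72.9 + 21.4)/2 = 47.2°, and the critical height
H_c = (4c'/γ) · sinβ cosφ' / [1 − cos(β − φ')]
    = (4·50.3/17.1) · sin72.9°·cos21.4° / [1 − cos(51.5°)]
    = 11.766 · 0.9558·0.9311 / [1 − 0.6225]
    = 11.766 · 0.8899 / 0.3775
    = 27.74 m

H_c = 27.74 m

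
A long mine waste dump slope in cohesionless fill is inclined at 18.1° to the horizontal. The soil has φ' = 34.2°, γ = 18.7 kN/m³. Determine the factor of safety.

FS = 2.08

For a dry cohesionless infinite slope the factor of safety is FS = tanφ' / tanβ.
FS = tan34.2° / tan18.1° = 0.6796 / 0.3269 = 2.079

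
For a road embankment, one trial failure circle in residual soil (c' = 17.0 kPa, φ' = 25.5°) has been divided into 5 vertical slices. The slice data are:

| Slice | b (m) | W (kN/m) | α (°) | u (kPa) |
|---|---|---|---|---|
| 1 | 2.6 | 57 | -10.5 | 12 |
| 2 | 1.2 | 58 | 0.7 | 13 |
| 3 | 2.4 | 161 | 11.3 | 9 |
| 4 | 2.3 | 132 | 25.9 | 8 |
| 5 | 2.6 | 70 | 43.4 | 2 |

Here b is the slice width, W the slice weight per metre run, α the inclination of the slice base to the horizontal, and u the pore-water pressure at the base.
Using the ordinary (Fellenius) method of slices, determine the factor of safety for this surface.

Ordinary method of slices: FS = Σ[c'·Δl_i + (W_i cosα_i − u_i·Δl_i)·tanφ'] / Σ W_i sinα_i, with Δl_i = b_i / cosα_i.
Slice 1: Δl = 2.6/cos(-10.5°) = 2.644 m; N'_1 = 57·cos(-10.5°) − 12·2.644 = 24.3; c'Δl = 44.95; W sinα = -10.4
Slice 2: Δl = 1.2/cos0.7° = 1.200 m; N'_2 = 58·cos0.7° − 13·1.200 = 42.4; c'Δl = 20.40; W sinα = 0.7
Slice 3: Δl = 2.4/cos11.3° = 2.447 m; N'_3 = 161·cos11.3° − 9·2.447 = 135.9; c'Δl = 41.61; W sinα = 31.5
Slice 4: Δl = 2.3/cos25.9° = 2.557 m; N'_4 = 132·cos25.9° − 8·2.557 = 98.3; c'Δl = 43.47; W sinα = 57.7
Slice 5: Δl = 2.6/cos43.4° = 3.578 m; N'_5 = 70·cos43.4° − 2·3.578 = 43.7; c'Δl = 60.83; W sinα = 48.1
Σc'Δl = 211.3 kN/m; ΣN' = 344.6 kN/m; ΣW sinα = 127.6 kN/m
Resisting = 211.3 + 344.6·tan25.5° = 211.3 + 164.3 = 375.6 kN/m
FS = 375.6 / 127.6 = 2.943

FS = 2.94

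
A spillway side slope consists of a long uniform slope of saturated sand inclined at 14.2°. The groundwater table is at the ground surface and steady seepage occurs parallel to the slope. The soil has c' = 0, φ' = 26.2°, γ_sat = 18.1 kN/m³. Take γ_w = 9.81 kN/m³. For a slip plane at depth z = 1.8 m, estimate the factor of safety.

FS = 0.89

With seepage parallel to the slope and the water table at the surface, the effective normal stress on the slip plane uses the buoyant unit weight γ' = γ_sat − γ_w while the driving shear stress uses γ_sat:
FS = [c' + γ' z cos²β tanφ'] / [γ_sat z sinβ cosβ]
(For c' = 0 this reduces to FS = (γ'/γ_sat)·tanφ'/tanβ.)
γ' = 18.1 − 9.81 = 8.29 kN/m³
Numerator = 0.0 + 8.29·1.8·cos²14.2°·tan26.2° = 0.0 + 8.29·1.8·0.9398·0.4921 = 6.901 kPa
Denominator = 18.1·1.8·sin14.2°·cos14.2° = 18.1·1.8·0.2453·0.9694 = 7.748 kPa
FS = 6.901 / 7.748 = 0.891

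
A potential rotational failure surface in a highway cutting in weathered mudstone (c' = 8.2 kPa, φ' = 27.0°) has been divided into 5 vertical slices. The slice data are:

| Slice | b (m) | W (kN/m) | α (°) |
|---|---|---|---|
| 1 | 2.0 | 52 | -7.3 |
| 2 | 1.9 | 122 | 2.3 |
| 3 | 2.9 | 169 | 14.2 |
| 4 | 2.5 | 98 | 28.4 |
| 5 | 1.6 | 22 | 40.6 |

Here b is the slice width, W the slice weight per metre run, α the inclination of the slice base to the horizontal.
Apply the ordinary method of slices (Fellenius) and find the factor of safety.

Ordinary method of slices: FS = Σ[c'·Δl_i + (W_i cosα_i)·tanφ'] / Σ W_i sinα_i, with Δl_i = b_i / cosα_i.
Slice 1: Δl = 2.0/cos(-7.3°) = 2.016 m; N'_1 = 52·cos(-7.3°) = 51.6; c'Δl = 16.53; W sinα = -6.6
Slice 2: Δl = 1.9/cos2.3° = 1.902 m; N'_2 = 122·cos2.3° = 121.9; c'Δl = 15.59; W sinα = 4.9
Slice 3: Δl = 2.9/cos14.2° = 2.991 m; N'_3 = 169·cos14.2° = 163.8; c'Δl = 24.53; W sinα = 41.5
Slice 4: Δl = 2.5/cos28.4° = 2.842 m; N'_4 = 98·cos28.4° = 86.2; c'Δl = 23.30; W sinα = 46.6
Slice 5: Δl = 1.6/cos40.6° = 2.107 m; N'_5 = 22·cos40.6° = 16.7; c'Δl = 17.28; W sinα = 14.3
Σc'Δl = 97.2 kN/m; ΣN' = 440.2 kN/m; ΣW sinα = 100.7 kN/m
Resisting = 97.2 + 440.2·tan27.0° = 97.2 + 224.3 = 321.5 kN/m
FS = 321.5 / 100.7 = 3.194

FS = 3.19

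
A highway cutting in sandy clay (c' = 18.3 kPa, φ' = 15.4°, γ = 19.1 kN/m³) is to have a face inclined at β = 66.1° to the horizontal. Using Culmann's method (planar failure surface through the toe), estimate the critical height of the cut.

H_c = 9.21 m

Culmann's analysis gives the critical failure plane at α_cr = (β + φ')/2 = (66.1 + 15.4)/2 = 40.8°, and the critical height
H_c = (4c'/γ) · sinβ cosφ' / [1 − cos(β − φ')]
    = (4·18.3/19.1) · sin66.1°·cos15.4° / [1 − cos(50.7°)]
    = 3.832 · 0.9143·0.9641 / [1 − 0.6334]
    = 3.832 · 0.8814 / 0.3666
    = 9.21 m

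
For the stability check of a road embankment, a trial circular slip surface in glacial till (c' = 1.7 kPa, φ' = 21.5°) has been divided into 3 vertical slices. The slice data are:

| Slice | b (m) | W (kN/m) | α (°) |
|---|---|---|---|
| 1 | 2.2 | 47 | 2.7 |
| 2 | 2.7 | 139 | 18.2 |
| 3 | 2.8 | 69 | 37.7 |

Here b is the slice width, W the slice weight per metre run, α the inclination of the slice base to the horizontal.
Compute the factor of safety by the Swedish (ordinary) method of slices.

Ordinary method of slices: FS = Σ[c'·Δl_i + (W_i cosα_i)·tanφ'] / Σ W_i sinα_i, with Δl_i = b_i / cosα_i.
Slice 1: Δl = 2.2/cos2.7° = 2.202 m; N'_1 = 47·cos2.7° = 46.9; c'Δl = 3.74; W sinα = 2.2
Slice 2: Δl = 2.7/cos18.2° = 2.842 m; N'_2 = 139·cos18.2° = 132.0; c'Δl = 4.83; W sinα = 43.4
Slice 3: Δl = 2.8/cos37.7° = 3.539 m; N'_3 = 69·cos37.7° = 54.6; c'Δl = 6.02; W sinα = 42.2
Σc'Δl = 14.6 kN/m; ΣN' = 233.6 kN/m; ΣW sinα = 87.8 kN/m
Resisting = 14.6 + 233.6·tan21.5° = 14.6 + 92.0 = 106.6 kN/m
FS = 106.6 / 87.8 = 1.214

FS = 1.21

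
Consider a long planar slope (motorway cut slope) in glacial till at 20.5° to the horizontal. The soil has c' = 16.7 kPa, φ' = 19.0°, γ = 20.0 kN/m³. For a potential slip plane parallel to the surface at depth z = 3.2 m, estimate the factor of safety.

For an infinite slope with a slip plane parallel to the surface (no pore pressure): FS = [c' + γz cos²β tanφ'] / [γz sinβ cosβ].
γz = 20.0·3.2 = 64.00 kN/m²
Numerator = 16.7 + 64.00·cos²20.5°·tan19.0° = 16.7 + 64.00·0.8774·0.3443 = 36.034 kPa
Denominator = 64.00·sin20.5°·cos20.5° = 64.00·0.3502·0.9367 = 20.994 kPa
FS = 36.034 / 20.994 = 1.716

FS = 1.72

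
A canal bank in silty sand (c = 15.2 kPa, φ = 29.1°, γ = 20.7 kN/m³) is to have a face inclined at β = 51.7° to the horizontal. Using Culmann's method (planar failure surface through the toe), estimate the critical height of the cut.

Culmann's analysis gives the critical failure plane at α_cr = (β + φ)/2 = (51.7 + 29.1)/2 = 40.4°, and the critical height
H_c = (4c/γ) · sinβ cosφ / [1 − cos(β − φ)]
    = (4·15.2/20.7) · sin51.7°·cos29.1° / [1 − cos(22.6°)]
    = 2.937 · 0.7848·0.8738 / [1 − 0.9232]
    = 2.937 · 0.6857 / 0.0768
    = 26.23 m

H_c = 26.23 m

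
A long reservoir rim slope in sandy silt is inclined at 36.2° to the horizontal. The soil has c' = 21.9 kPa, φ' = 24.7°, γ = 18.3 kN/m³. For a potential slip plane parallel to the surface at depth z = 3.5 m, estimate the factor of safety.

For an infinite slope with a slip plane parallel to the surface (no pore pressure): FS = [c' + γz cos²β tanφ'] / [γz sinβ cosβ].
γz = 18.3·3.5 = 64.05 kN/m²
Numerator = 21.9 + 64.05·cos²36.2°·tan24.7° = 21.9 + 64.05·0.6512·0.4599 = 41.084 kPa
Denominator = 64.05·sin36.2°·cos36.2° = 64.05·0.5906·0.8070 = 30.526 kPa
FS = 41.084 / 30.526 = 1.346

FS = 1.35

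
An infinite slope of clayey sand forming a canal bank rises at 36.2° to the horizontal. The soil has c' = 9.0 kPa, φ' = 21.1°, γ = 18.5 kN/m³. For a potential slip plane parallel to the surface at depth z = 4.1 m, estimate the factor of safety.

For an infinite slope with a slip plane parallel to the surface (no pore pressure): FS = [c' + γz cos²β tanφ'] / [γz sinβ cosβ].
γz = 18.5·4.1 = 75.85 kN/m²
Numerator = 9.0 + 75.85·cos²36.2°·tan21.1° = 9.0 + 75.85·0.6512·0.3859 = 28.059 kPa
Denominator = 75.85·sin36.2°·cos36.2° = 75.85·0.5906·0.8070 = 36.150 kPa
FS = 28.059 / 36.150 = 0.776

FS = 0.78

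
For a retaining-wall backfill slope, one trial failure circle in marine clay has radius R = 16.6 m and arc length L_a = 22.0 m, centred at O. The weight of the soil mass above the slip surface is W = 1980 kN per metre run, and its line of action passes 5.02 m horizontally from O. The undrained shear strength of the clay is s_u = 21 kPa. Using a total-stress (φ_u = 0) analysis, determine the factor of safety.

Taking moments about the centre O, the resisting moment is provided by the undrained shear strength acting along the arc:
M_R = s_u·L_a·R = 21·22.00·16.6 = 7669.2 kN·m/m
M_D = W·d = 1980·5.02 = 9939.6 kN·m/m
FS = M_R / M_D = 7669.2 / 9939.6 = 0.772

FS = 0.77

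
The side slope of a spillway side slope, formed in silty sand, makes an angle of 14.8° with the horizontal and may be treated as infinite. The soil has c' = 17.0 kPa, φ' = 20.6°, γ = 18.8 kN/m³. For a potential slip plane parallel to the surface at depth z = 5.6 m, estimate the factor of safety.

FS = 2.08

For an infinite slope with a slip plane parallel to the surface (no pore pressure): FS = [c' + γz cos²β tanφ'] / [γz sinβ cosβ].
γz = 18.8·5.6 = 105.28 kN/m²
Numerator = 17.0 + 105.28·cos²14.8°·tan20.6° = 17.0 + 105.28·0.9347·0.3759 = 53.990 kPa
Denominator = 105.28·sin14.8°·cos14.8° = 105.28·0.2554·0.9668 = 26.001 kPa
FS = 53.990 / 26.001 = 2.076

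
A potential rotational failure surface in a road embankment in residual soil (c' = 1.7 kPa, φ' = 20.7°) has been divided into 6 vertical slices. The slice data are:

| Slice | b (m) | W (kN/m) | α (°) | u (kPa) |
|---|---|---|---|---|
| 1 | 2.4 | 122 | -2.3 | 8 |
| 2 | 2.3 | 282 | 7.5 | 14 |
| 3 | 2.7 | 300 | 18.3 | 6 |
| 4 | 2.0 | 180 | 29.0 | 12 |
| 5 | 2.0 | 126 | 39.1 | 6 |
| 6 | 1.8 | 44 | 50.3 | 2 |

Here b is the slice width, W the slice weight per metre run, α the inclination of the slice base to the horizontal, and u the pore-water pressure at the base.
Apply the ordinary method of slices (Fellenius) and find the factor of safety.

FS = 1.07

Ordinary method of slices: FS = Σ[c'·Δl_i + (W_i cosα_i − u_i·Δl_i)·tanφ'] / Σ W_i sinα_i, with Δl_i = b_i / cosα_i.
Slice 1: Δl = 2.4/cos(-2.3°) = 2.402 m; N'_1 = 122·cos(-2.3°) − 8·2.402 = 102.7; c'Δl = 4.08; W sinα = -4.9
Slice 2: Δl = 2.3/cos7.5° = 2.320 m; N'_2 = 282·cos7.5° − 14·2.320 = 247.1; c'Δl = 3.94; W sinα = 36.8
Slice 3: Δl = 2.7/cos18.3° = 2.844 m; N'_3 = 300·cos18.3° − 6·2.844 = 267.8; c'Δl = 4.83; W sinα = 94.2
Slice 4: Δl = 2.0/cos29.0° = 2.287 m; N'_4 = 180·cos29.0° − 12·2.287 = 130.0; c'Δl = 3.89; W sinα = 87.3
Slice 5: Δl = 2.0/cos39.1° = 2.577 m; N'_5 = 126·cos39.1° − 6·2.577 = 82.3; c'Δl = 4.38; W sinα = 79.5
Slice 6: Δl = 1.8/cos50.3° = 2.818 m; N'_6 = 44·cos50.3° − 2·2.818 = 22.5; c'Δl = 4.79; W sinα = 33.9
Σc'Δl = 25.9 kN/m; ΣN' = 852.3 kN/m; ΣW sinα = 326.7 kN/m
Resisting = 25.9 + 852.3·tan20.7° = 25.9 + 322.1 = 348.0 kN/m
FS = 348.0 / 326.7 = 1.065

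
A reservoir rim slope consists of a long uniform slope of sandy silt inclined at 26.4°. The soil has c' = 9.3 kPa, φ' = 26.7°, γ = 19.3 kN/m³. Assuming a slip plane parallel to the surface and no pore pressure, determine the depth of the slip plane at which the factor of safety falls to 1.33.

z = 3.82 m

Setting FS = 1.33 in FS = [c' + γz cos²β tanφ'] / [γz sinβ cosβ] and solving for z:
z = c' / [γ cosβ (FS·sinβ − cosβ·tanφ')]
  = 9.3 / [19.3·cos26.4°·(1.33·sin26.4° − cos26.4°·tan26.7°)]
  = 9.3 / [19.3·0.8957·(1.33·0.4446 − 0.8957·0.5029)]
  = 9.3 / 2.4352 = 3.819 m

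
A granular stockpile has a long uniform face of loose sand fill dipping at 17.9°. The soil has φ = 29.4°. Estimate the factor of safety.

FS = 1.74

For a dry cohesionless infinite slope the factor of safety is FS = tanφ / tanβ.
FS = tan29.4° / tan17.9° = 0.5635 / 0.3230 = 1.745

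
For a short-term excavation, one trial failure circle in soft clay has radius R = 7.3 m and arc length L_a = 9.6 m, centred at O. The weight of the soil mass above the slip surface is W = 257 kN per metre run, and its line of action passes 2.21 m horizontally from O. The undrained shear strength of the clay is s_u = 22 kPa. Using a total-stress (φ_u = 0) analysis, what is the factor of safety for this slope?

FS = 2.71

Taking moments about the centre O, the resisting moment is provided by the undrained shear strength acting along the arc:
M_R = s_u·L_a·R = 22·9.60·7.3 = 1541.8 kN·m/m
M_D = W·d = 257·2.21 = 568.0 kN·m/m
FS = M_R / M_D = 1541.8 / 568.0 = 2.715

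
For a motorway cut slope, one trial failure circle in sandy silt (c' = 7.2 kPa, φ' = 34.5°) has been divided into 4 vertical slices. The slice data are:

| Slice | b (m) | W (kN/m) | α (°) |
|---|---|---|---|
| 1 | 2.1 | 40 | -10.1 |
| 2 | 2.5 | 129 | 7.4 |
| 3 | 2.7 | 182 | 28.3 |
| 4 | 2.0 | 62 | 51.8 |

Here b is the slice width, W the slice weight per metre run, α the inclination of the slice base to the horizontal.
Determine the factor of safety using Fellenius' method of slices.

Ordinary method of slices: FS = Σ[c'·Δl_i + (W_i cosα_i)·tanφ'] / Σ W_i sinα_i, with Δl_i = b_i / cosα_i.
Slice 1: Δl = 2.1/cos(-10.1°) = 2.133 m; N'_1 = 40·cos(-10.1°) = 39.4; c'Δl = 15.36; W sinα = -7.0
Slice 2: Δl = 2.5/cos7.4° = 2.521 m; N'_2 = 129·cos7.4° = 127.9; c'Δl = 18.15; W sinα = 16.6
Slice 3: Δl = 2.7/cos28.3° = 3.067 m; N'_3 = 182·cos28.3° = 160.2; c'Δl = 22.08; W sinα = 86.3
Slice 4: Δl = 2.0/cos51.8° = 3.234 m; N'_4 = 62·cos51.8° = 38.3; c'Δl = 23.29; W sinα = 48.7
Σc'Δl = 78.9 kN/m; ΣN' = 365.9 kN/m; ΣW sinα = 144.6 kN/m
Resisting = 78.9 + 365.9·tan34.5° = 78.9 + 251.5 = 330.3 kN/m
FS = 330.3 / 144.6 = 2.284

FS = 2.28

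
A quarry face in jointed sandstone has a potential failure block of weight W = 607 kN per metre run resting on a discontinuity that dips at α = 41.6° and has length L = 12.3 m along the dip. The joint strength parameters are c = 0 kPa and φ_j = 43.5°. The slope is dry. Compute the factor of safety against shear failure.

Resolving the block weight along and normal to the plane and applying the Mohr–Coulomb strength on the joint:
N' = W cosα = 607·cos41.6° = 453.9 kN/m
Driving force T = W sinα = 607·sin41.6° = 403.0 kN/m
Resisting force R = c·L + N'·tanφ_j = 0·12.3 + 453.9·tan43.5° = 0.0 + 430.7 = 430.7 kN/m
FS = R / T = 430.7 / 403.0 = 1.069

FS = 1.07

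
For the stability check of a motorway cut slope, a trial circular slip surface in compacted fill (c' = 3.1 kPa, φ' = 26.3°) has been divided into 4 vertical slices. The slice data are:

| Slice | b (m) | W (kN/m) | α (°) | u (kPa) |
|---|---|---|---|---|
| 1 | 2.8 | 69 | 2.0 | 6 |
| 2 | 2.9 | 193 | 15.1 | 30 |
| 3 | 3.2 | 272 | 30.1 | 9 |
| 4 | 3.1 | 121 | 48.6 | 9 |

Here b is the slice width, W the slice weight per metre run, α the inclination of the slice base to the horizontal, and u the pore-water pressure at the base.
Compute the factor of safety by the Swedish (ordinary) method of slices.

FS = 0.84

Ordinary method of slices: FS = Σ[c'·Δl_i + (W_i cosα_i − u_i·Δl_i)·tanφ'] / Σ W_i sinα_i, with Δl_i = b_i / cosα_i.
Slice 1: Δl = 2.8/cos2.0° = 2.802 m; N'_1 = 69·cos2.0° − 6·2.802 = 52.1; c'Δl = 8.69; W sinα = 2.4
Slice 2: Δl = 2.9/cos15.1° = 3.004 m; N'_2 = 193·cos15.1° − 30·3.004 = 96.2; c'Δl = 9.31; W sinα = 50.3
Slice 3: Δl = 3.2/cos30.1° = 3.699 m; N'_3 = 272·cos30.1° − 9·3.699 = 202.0; c'Δl = 11.47; W sinα = 136.4
Slice 4: Δl = 3.1/cos48.6° = 4.688 m; N'_4 = 121·cos48.6° − 9·4.688 = 37.8; c'Δl = 14.53; W sinα = 90.8
Σc'Δl = 44.0 kN/m; ΣN' = 388.2 kN/m; ΣW sinα = 279.9 kN/m
Resisting = 44.0 + 388.2·tan26.3° = 44.0 + 191.9 = 235.9 kN/m
FS = 235.9 / 279.9 = 0.843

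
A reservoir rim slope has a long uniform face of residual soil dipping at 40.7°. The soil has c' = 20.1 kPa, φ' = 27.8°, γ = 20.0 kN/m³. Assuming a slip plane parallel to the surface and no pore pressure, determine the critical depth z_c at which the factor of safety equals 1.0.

Setting FS = 1.00 in FS = [c' + γz cos²β tanφ'] / [γz sinβ cosβ] and solving for z:
z = c' / [γ cosβ (FS·sinβ − cosβ·tanφ')]
  = 20.1 / [20.0·cos40.7°·(1.00·sin40.7° − cos40.7°·tan27.8°)]
  = 20.1 / [20.0·0.7581·(1.00·0.6521 − 0.7581·0.5272)]
  = 20.1 / 3.8268 = 5.252 m

z_c = 5.25 m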